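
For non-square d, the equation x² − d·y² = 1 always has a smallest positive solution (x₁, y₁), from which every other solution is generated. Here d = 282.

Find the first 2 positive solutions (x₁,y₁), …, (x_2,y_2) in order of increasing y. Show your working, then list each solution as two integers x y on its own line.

2351 140
11054401 658280

d=282: √d = [16; 1,3,1,4,1,3,1,32] (ℓ=8, even), read p_7/q_7
a_0=16:  p_0=16·1+0=16,  q_0=16·0+1=1
a_1=1:  p_1=1·16+1=17,  q_1=1·1+0=1
a_2=3:  p_2=3·17+16=67,  q_2=3·1+1=4
a_3=1:  p_3=1·67+17=84,  q_3=1·4+1=5
a_4=4:  p_4=4·84+67=403,  q_4=4·5+4=24
a_5=1:  p_5=1·403+84=487,  q_5=1·24+5=29
a_6=3:  p_6=3·487+403=1864,  q_6=3·29+24=111
a_7=1:  p_7=1·1864+487=2351,  q_7=1·111+29=140
(x₁, y₁) = (2351, 140);  2351² − 282·140² = 1 ✓
(2351+140√282)^2 = 11054401 + 658280√282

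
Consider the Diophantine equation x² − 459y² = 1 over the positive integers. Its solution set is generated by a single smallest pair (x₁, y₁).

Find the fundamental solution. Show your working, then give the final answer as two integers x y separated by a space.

√459 → a₀=21, period (2,2,1,4,21,4,1,2,2,42); ℓ=10 even so k=9
a_0=21:  p_0=21·1+0=21,  q_0=21·0+1=1
…
a_2=2:  p_2=2·43+21=107,  q_2=2·2+1=5
a_3=1:  p_3=1·107+43=150,  q_3=1·5+2=7
…
a_5=21:  p_5=21·707+150=14997,  q_5=21·33+7=700
a_6=4:  p_6=4·14997+707=60695,  q_6=4·700+33=2833
a_7=1:  p_7=1·60695+14997=75692,  q_7=1·2833+700=3533
a_8=2:  p_8=2·75692+60695=212079,  q_8=2·3533+2833=9899
a_9=2:  p_9=2·212079+75692=499850,  q_9=2·9899+3533=23331
fundamental: x₁=499850, y₁=23331  (since 249850022500 − 459·544335561 = 1)

499850 23331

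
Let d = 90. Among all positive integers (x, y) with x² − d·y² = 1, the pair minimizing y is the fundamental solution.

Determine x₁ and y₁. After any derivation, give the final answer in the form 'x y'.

19 2

√90 → a₀=9, period (2,18); ℓ=2 even so k=1
step 0: (9, 1)  from 9·(1,0) + (0,1)
step 1: (19, 2)  from 2·(9,1) + (1,0)
fundamental: x₁=19, y₁=2  (since 361 − 90·4 = 1)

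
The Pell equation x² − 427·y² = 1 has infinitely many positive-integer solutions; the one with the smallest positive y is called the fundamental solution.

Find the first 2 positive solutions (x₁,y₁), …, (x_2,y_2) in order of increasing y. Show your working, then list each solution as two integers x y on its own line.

√427 → a₀=20, period (1,1,1,40); ℓ=4 even so k=3
i=0: a=20 ⇒ p=20, q=1
…
i=2: a=1 ⇒ p=41, q=2
i=3: a=1 ⇒ p=62, q=3
→ (62, 3).  Check: 62²=3844, 427·3²=3843, difference 1.
(x_2, y_2) = (62·62 + 427·3·3, 62·3 + 3·62) = (7687, 372)

62 3
7687 372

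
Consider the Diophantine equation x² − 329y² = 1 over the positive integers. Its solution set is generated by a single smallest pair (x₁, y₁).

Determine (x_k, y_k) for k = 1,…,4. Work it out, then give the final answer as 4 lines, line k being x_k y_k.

2376415 131016
11294696504449 622696775280
53681772387237964255 2959571914453911384
255140338255224918953587201 14066342182173360946441440

[18; 7,4,2,1,1,4,1,1,2,4,7,36] for √329; ℓ=12 ⇒ convergent index 11
step 0: (18, 1)  from 18·(1,0) + (0,1)
…
step 2: (526, 29)  from 4·(127,7) + (18,1)
step 3: (1179, 65)  from 2·(526,29) + (127,7)
step 4: (1705, 94)  from 1·(1179,65) + (526,29)
…
step 7: (16125, 889)  from 1·(13241,730) + (2884,159)
step 8: (29366, 1619)  from 1·(16125,889) + (13241,730)
…
step 10: (328794, 18127)  from 4·(74857,4127) + (29366,1619)
step 11: (2376415, 131016)  from 7·(328794,18127) + (74857,4127)
fundamental: x₁=2376415, y₁=131016  (since 5647348252225 − 329·17165192256 = 1)
k=2:  x_2 = 2376415·2376415+329·131016·131016 = 11294696504449,  y_2 = 2376415·131016+131016·2376415 = 622696775280
k=3:  x_3 = 2376415·11294696504449+329·131016·622696775280 = 53681772387237964255,  y_3 = 2376415·622696775280+131016·11294696504449 = 2959571914453911384
k=4:  x_4 = 2376415·53681772387237964255+329·131016·2959571914453911384 = 255140338255224918953587201,  y_4 = 2376415·2959571914453911384+131016·53681772387237964255 = 14066342182173360946441440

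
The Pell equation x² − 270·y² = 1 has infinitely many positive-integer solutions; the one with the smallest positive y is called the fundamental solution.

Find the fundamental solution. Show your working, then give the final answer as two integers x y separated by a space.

5291 322

d=270: √d = [16; 2,3,6,3,2,32] (ℓ=6, even), read p_5/q_5
k=0  a_k=16  p_k/q_k = 16/1
k=1  a_k=2  p_k/q_k = 33/2
k=2  a_k=3  p_k/q_k = 115/7
k=3  a_k=6  p_k/q_k = 723/44
k=4  a_k=3  p_k/q_k = 2284/139
k=5  a_k=2  p_k/q_k = 5291/322
fundamental: x₁=5291, y₁=322  (since 27994681 − 270·103684 = 1)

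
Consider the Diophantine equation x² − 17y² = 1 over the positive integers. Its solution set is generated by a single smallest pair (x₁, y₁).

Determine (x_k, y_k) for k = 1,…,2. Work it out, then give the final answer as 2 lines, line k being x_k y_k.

[4; 8] for √17; ℓ=1 ⇒ convergent index 1
a_0=4:  p_0=4·1+0=4,  q_0=4·0+1=1
a_1=8:  p_1=8·4+1=33,  q_1=8·1+0=8
fundamental: x₁=33, y₁=8  (since 1089 − 17·64 = 1)
(33+8√17)^2 = 2177 + 528√17

33 8
2177 528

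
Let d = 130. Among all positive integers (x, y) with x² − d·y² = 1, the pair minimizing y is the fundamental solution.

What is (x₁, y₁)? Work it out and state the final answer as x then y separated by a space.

d=130: √d = [11; 2,2,22] (ℓ=3, odd), read p_5/q_5
step 0: (11, 1)  from 11·(1,0) + (0,1)
step 1: (23, 2)  from 2·(11,1) + (1,0)
…
step 3: (1277, 112)  from 22·(57,5) + (23,2)
step 4: (2611, 229)  from 2·(1277,112) + (57,5)
step 5: (6499, 570)  from 2·(2611,229) + (1277,112)
(x₁, y₁) = (6499, 570);  6499² − 130·570² = 1 ✓

6499 570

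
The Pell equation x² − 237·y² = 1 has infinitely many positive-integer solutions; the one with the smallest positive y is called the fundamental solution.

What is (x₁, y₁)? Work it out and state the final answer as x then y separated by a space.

228151 14820

d=237: √d = [15; 2,1,1,7,10,7,1,1,2,30] (ℓ=10, even), read p_9/q_9
step 0: (15, 1)  from 15·(1,0) + (0,1)
step 1: (31, 2)  from 2·(15,1) + (1,0)
step 2: (46, 3)  from 1·(31,2) + (15,1)
…
step 6: (42074, 2733)  from 7·(5927,385) + (585,38)
step 7: (48001, 3118)  from 1·(42074,2733) + (5927,385)
step 8: (90075, 5851)  from 1·(48001,3118) + (42074,2733)
step 9: (228151, 14820)  from 2·(90075,5851) + (48001,3118)
fundamental: x₁=228151, y₁=14820  (since 52052878801 − 237·219632400 = 1)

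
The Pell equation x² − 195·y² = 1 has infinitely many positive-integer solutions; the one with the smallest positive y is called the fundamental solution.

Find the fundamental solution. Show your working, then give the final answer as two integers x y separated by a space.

14 1

d=195: √d = [13; 1,26] (ℓ=2, even), read p_1/q_1
a_0=13:  p_0=13·1+0=13,  q_0=13·0+1=1
a_1=1:  p_1=1·13+1=14,  q_1=1·1+0=1
→ (14, 1).  Check: 14²=196, 195·1²=195, difference 1.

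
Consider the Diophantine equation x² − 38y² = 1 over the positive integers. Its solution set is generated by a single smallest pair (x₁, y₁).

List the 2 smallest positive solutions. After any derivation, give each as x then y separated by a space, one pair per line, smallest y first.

37 6
2737 444

√38 = [6; 6,12, …], period ℓ=2 (even) → k=1
i=0: a=6 ⇒ p=6, q=1
i=1: a=6 ⇒ p=37, q=6
→ (37, 6).  Check: 37²=1369, 38·6²=1368, difference 1.
k=2:  x_2 = 37·37+38·6·6 = 2737,  y_2 = 37·6+6·37 = 444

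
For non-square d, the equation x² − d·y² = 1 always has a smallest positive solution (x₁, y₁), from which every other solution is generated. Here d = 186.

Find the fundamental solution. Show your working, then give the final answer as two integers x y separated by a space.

7501 550

d=186: √d = [13; 1,1,1,3,4,3,1,1,1,26] (ℓ=10, even), read p_9/q_9
a_0=13:  p_0=13·1+0=13,  q_0=13·0+1=1
…
a_3=1:  p_3=1·27+14=41,  q_3=1·2+1=3
a_4=3:  p_4=3·41+27=150,  q_4=3·3+2=11
a_5=4:  p_5=4·150+41=641,  q_5=4·11+3=47
…
a_7=1:  p_7=1·2073+641=2714,  q_7=1·152+47=199
a_8=1:  p_8=1·2714+2073=4787,  q_8=1·199+152=351
a_9=1:  p_9=1·4787+2714=7501,  q_9=1·351+199=550
(x₁, y₁) = (7501, 550);  7501² − 186·550² = 1 ✓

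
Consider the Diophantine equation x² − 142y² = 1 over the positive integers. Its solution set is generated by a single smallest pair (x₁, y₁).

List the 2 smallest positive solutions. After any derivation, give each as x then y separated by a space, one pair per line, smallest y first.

143 12
40897 3432

d=142: √d = [11; 1,10,1,22] (ℓ=4, even), read p_3/q_3
k=0  a_k=11  p_k/q_k = 11/1
k=1  a_k=1  p_k/q_k = 12/1
k=2  a_k=10  p_k/q_k = 131/11
k=3  a_k=1  p_k/q_k = 143/12
fundamental: x₁=143, y₁=12  (since 20449 − 142·144 = 1)
(143+12√142)^2 = 40897 + 3432√142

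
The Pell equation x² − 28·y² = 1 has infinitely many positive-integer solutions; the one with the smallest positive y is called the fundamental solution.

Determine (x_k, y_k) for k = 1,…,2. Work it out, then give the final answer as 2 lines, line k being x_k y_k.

127 24
32257 6096

√28 → a₀=5, period (3,2,3,10); ℓ=4 even so k=3
k=0  a_k=5  p_k/q_k = 5/1
k=1  a_k=3  p_k/q_k = 16/3
k=2  a_k=2  p_k/q_k = 37/7
k=3  a_k=3  p_k/q_k = 127/24
fundamental: x₁=127, y₁=24  (since 16129 − 28·576 = 1)
(x_2, y_2) = (127·127 + 28·24·24, 127·24 + 24·127) = (32257, 6096)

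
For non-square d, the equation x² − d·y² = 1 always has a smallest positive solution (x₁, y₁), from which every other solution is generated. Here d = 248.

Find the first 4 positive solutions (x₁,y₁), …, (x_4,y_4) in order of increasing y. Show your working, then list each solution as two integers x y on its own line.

63 4
7937 504
999999 63500
125991937 8000496

√248 → a₀=15, period (1,2,1,30); ℓ=4 even so k=3
a_0=15:  p_0=15·1+0=15,  q_0=15·0+1=1
…
a_2=2:  p_2=2·16+15=47,  q_2=2·1+1=3
a_3=1:  p_3=1·47+16=63,  q_3=1·3+1=4
→ (63, 4).  Check: 63²=3969, 248·4²=3968, difference 1.
(63+4√248)^2 = 7937 + 504√248
(63+4√248)^3 = 999999 + 63500√248
(63+4√248)^4 = 125991937 + 8000496√248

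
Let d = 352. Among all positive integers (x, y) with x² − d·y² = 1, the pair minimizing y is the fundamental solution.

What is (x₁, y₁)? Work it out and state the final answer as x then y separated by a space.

√352 = [18; 1,3,5,9,5,3,1,36, …], period ℓ=8 (even) → k=7
a_0=18:  p_0=18·1+0=18,  q_0=18·0+1=1
a_1=1:  p_1=1·18+1=19,  q_1=1·1+0=1
…
a_3=5:  p_3=5·75+19=394,  q_3=5·4+1=21
…
a_6=3:  p_6=3·18499+3621=59118,  q_6=3·986+193=3151
a_7=1:  p_7=1·59118+18499=77617,  q_7=1·3151+986=4137
fundamental: x₁=77617, y₁=4137  (since 6024398689 − 352·17114769 = 1)

77617 4137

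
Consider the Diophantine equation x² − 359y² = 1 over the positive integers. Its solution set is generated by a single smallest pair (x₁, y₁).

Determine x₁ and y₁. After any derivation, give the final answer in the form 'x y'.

√359 → a₀=18, period (1,17,1,36); ℓ=4 even so k=3
a_0=18:  p_0=18·1+0=18,  q_0=18·0+1=1
…
a_2=17:  p_2=17·19+18=341,  q_2=17·1+1=18
a_3=1:  p_3=1·341+19=360,  q_3=1·18+1=19
fundamental: x₁=360, y₁=19  (since 129600 − 359·361 = 1)

360 19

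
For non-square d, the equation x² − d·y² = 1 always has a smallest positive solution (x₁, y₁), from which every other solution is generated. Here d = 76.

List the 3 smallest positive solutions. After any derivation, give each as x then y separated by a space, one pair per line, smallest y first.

√76 = [8; 1,2,1,1,5,4,5,1,1,2,1,16, …], period ℓ=12 (even) → k=11
i=0: a=8 ⇒ p=8, q=1
i=1: a=1 ⇒ p=9, q=1
i=2: a=2 ⇒ p=26, q=3
…
i=4: a=1 ⇒ p=61, q=7
…
i=9: a=1 ⇒ p=16311, q=1871
i=10: a=2 ⇒ p=41488, q=4759
i=11: a=1 ⇒ p=57799, q=6630
(x₁, y₁) = (57799, 6630);  57799² − 76·6630² = 1 ✓
k=2:  x_2 = 57799·57799+76·6630·6630 = 6681448801,  y_2 = 57799·6630+6630·57799 = 766414740
k=3:  x_3 = 57799·6681448801+76·6630·766414740 = 772362118440199,  y_3 = 57799·766414740+6630·6681448801 = 88596011107890

57799 6630
6681448801 766414740
772362118440199 88596011107890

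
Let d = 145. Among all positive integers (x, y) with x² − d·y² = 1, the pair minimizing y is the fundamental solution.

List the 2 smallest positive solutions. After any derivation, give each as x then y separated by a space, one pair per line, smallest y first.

289 24
167041 13872

√145 = [12; 24, …], period ℓ=1 (odd) → k=1
i=0: a=12 ⇒ p=12, q=1
i=1: a=24 ⇒ p=289, q=24
(x₁, y₁) = (289, 24);  289² − 145·24² = 1 ✓
n=2: (289,24)∘(289,24) = (289·289+145·24·24, 289·24+24·289) = (167041,13872)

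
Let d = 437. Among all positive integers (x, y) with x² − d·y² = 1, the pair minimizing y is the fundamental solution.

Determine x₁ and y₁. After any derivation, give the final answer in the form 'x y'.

[20; 1,9,2,9,1,40] for √437; ℓ=6 ⇒ convergent index 5
i=0: a=20 ⇒ p=20, q=1
…
i=4: a=9 ⇒ p=4160, q=199
i=5: a=1 ⇒ p=4599, q=220
fundamental: x₁=4599, y₁=220  (since 21150801 − 437·48400 = 1)

4599 220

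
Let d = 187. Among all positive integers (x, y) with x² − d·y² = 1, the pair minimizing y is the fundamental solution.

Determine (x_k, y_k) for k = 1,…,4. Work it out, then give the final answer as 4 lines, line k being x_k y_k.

d=187: √d = [13; 1,2,13,2,1,26] (ℓ=6, even), read p_5/q_5
a_0=13:  p_0=13·1+0=13,  q_0=13·0+1=1
…
a_4=2:  p_4=2·547+41=1135,  q_4=2·40+3=83
a_5=1:  p_5=1·1135+547=1682,  q_5=1·83+40=123
→ (1682, 123).  Check: 1682²=2829124, 187·123²=2829123, difference 1.
n=2: (1682,123)∘(1682,123) = (1682·1682+187·123·123, 1682·123+123·1682) = (5658247,413772)
n=3: (5658247,413772)∘(1682,123) = (1682·5658247+187·123·413772, 1682·413772+123·5658247) = (19034341226,1391928885)
n=4: (19034341226,1391928885)∘(1682,123) = (1682·19034341226+187·123·1391928885, 1682·1391928885+123·19034341226) = (64031518226017,4682448355368)

1682 123
5658247 413772
19034341226 1391928885
64031518226017 4682448355368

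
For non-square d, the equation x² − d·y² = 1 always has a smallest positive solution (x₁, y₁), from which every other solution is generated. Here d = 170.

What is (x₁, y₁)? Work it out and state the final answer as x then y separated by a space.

√170 = [13; 26, …], period ℓ=1 (odd) → k=1
a_0=13:  p_0=13·1+0=13,  q_0=13·0+1=1
a_1=26:  p_1=26·13+1=339,  q_1=26·1+0=26
(x₁, y₁) = (339, 26);  339² − 170·26² = 1 ✓

339 26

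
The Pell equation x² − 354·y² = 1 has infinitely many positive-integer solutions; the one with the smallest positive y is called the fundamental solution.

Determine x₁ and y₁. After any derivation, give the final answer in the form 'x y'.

258065 13716

√354 → a₀=18, period (1,4,2,2,18,2,2,4,1,36); ℓ=10 even so k=9
a_0=18:  p_0=18·1+0=18,  q_0=18·0+1=1
a_1=1:  p_1=1·18+1=19,  q_1=1·1+0=1
…
a_6=2:  p_6=2·9351+508=19210,  q_6=2·497+27=1021
…
a_8=4:  p_8=4·47771+19210=210294,  q_8=4·2539+1021=11177
a_9=1:  p_9=1·210294+47771=258065,  q_9=1·11177+2539=13716
→ (258065, 13716).  Check: 258065²=66597544225, 354·13716²=66597544224, difference 1.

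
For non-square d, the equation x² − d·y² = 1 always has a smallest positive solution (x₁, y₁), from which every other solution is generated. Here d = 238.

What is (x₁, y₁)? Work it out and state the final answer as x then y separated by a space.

11663 756

d=238: √d = [15; 2,2,1,14,1,2,2,30] (ℓ=8, even), read p_7/q_7
step 0: (15, 1)  from 15·(1,0) + (0,1)
…
step 2: (77, 5)  from 2·(31,2) + (15,1)
…
step 4: (1589, 103)  from 14·(108,7) + (77,5)
step 5: (1697, 110)  from 1·(1589,103) + (108,7)
step 6: (4983, 323)  from 2·(1697,110) + (1589,103)
step 7: (11663, 756)  from 2·(4983,323) + (1697,110)
→ (11663, 756).  Check: 11663²=136025569, 238·756²=136025568, difference 1.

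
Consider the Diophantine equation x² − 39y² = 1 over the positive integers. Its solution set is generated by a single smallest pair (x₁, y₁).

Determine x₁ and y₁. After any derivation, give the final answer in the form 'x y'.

25 4

[6; 4,12] for √39; ℓ=2 ⇒ convergent index 1
a_0=6:  p_0=6·1+0=6,  q_0=6·0+1=1
a_1=4:  p_1=4·6+1=25,  q_1=4·1+0=4
(x₁, y₁) = (25, 4);  25² − 39·4² = 1 ✓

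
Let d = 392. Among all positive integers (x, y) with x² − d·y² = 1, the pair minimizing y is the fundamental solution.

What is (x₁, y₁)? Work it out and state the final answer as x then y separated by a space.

99 5

d=392: √d = [19; 1,3,1,38] (ℓ=4, even), read p_3/q_3
i=0: a=19 ⇒ p=19, q=1
i=1: a=1 ⇒ p=20, q=1
i=2: a=3 ⇒ p=79, q=4
i=3: a=1 ⇒ p=99, q=5
(x₁, y₁) = (99, 5);  99² − 392·5² = 1 ✓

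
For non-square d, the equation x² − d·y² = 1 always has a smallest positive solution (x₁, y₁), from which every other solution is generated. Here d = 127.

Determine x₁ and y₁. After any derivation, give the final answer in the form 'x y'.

√127 → a₀=11, period (3,1,2,2,7,11,7,2,2,1,3,22); ℓ=12 even so k=11
k=0  a_k=11  p_k/q_k = 11/1
k=1  a_k=3  p_k/q_k = 34/3
…
k=3  a_k=2  p_k/q_k = 124/11
k=4  a_k=2  p_k/q_k = 293/26
k=5  a_k=7  p_k/q_k = 2175/193
…
k=7  a_k=7  p_k/q_k = 171701/15236
k=8  a_k=2  p_k/q_k = 367620/32621
k=9  a_k=2  p_k/q_k = 906941/80478
k=10  a_k=1  p_k/q_k = 1274561/113099
k=11  a_k=3  p_k/q_k = 4730624/419775
(x₁, y₁) = (4730624, 419775);  4730624² − 127·419775² = 1 ✓

4730624 419775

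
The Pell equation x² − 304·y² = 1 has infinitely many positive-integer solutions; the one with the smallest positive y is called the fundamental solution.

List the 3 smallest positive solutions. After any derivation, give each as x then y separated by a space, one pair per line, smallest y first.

57799 3315
6681448801 383207370
772362118440199 44298005553945

d=304: √d = [17; 2,3,2,1,1,1,1,1,2,3,2,34] (ℓ=12, even), read p_11/q_11
i=0: a=17 ⇒ p=17, q=1
…
i=2: a=3 ⇒ p=122, q=7
…
i=4: a=1 ⇒ p=401, q=23
i=5: a=1 ⇒ p=680, q=39
i=6: a=1 ⇒ p=1081, q=62
…
i=8: a=1 ⇒ p=2842, q=163
…
i=10: a=3 ⇒ p=25177, q=1444
i=11: a=2 ⇒ p=57799, q=3315
→ (57799, 3315).  Check: 57799²=3340724401, 304·3315²=3340724400, difference 1.
k=2:  x_2 = 57799·57799+304·3315·3315 = 6681448801,  y_2 = 57799·3315+3315·57799 = 383207370
k=3:  x_3 = 57799·6681448801+304·3315·383207370 = 772362118440199,  y_3 = 57799·383207370+3315·6681448801 = 44298005553945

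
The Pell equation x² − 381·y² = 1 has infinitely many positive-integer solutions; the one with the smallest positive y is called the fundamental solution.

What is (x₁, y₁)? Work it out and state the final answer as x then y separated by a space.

√381 → a₀=19, period (1,1,12,1,1,38); ℓ=6 even so k=5
i=0: a=19 ⇒ p=19, q=1
…
i=2: a=1 ⇒ p=39, q=2
…
i=4: a=1 ⇒ p=527, q=27
i=5: a=1 ⇒ p=1015, q=52
fundamental: x₁=1015, y₁=52  (since 1030225 − 381·2704 = 1)

1015 52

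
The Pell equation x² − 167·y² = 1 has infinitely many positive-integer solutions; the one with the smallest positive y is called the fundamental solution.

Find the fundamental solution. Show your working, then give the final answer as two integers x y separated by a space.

d=167: √d = [12; 1,11,1,24] (ℓ=4, even), read p_3/q_3
k=0  a_k=12  p_k/q_k = 12/1
k=1  a_k=1  p_k/q_k = 13/1
k=2  a_k=11  p_k/q_k = 155/12
k=3  a_k=1  p_k/q_k = 168/13
fundamental: x₁=168, y₁=13  (since 28224 − 167·169 = 1)

168 13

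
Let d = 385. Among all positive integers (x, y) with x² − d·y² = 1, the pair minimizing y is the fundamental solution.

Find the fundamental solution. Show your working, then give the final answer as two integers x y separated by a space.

95831 4884

[19; 1,1,1,1,1,…,1,1,38] for √385; ℓ=16 ⇒ convergent index 15
a_0=19:  p_0=19·1+0=19,  q_0=19·0+1=1
a_1=1:  p_1=1·19+1=20,  q_1=1·1+0=1
a_2=1:  p_2=1·20+19=39,  q_2=1·1+1=2
a_3=1:  p_3=1·39+20=59,  q_3=1·2+1=3
…
a_8=2:  p_8=2·726+569=2021,  q_8=2·37+29=103
…
a_11=1:  p_11=1·10262+2747=13009,  q_11=1·523+140=663
…
a_13=1:  p_13=1·23271+13009=36280,  q_13=1·1186+663=1849
a_14=1:  p_14=1·36280+23271=59551,  q_14=1·1849+1186=3035
a_15=1:  p_15=1·59551+36280=95831,  q_15=1·3035+1849=4884
fundamental: x₁=95831, y₁=4884  (since 9183580561 − 385·23853456 = 1)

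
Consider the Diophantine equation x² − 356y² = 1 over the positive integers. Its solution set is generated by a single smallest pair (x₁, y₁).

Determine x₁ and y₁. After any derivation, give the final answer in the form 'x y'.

√356 → a₀=18, period (1,6,1,1,2,…,6,1,36); ℓ=14 even so k=13
a_0=18:  p_0=18·1+0=18,  q_0=18·0+1=1
…
a_3=1:  p_3=1·132+19=151,  q_3=1·7+1=8
…
a_6=1:  p_6=1·717+283=1000,  q_6=1·38+15=53
a_7=8:  p_7=8·1000+717=8717,  q_7=8·53+38=462
…
a_10=1:  p_10=1·28151+9717=37868,  q_10=1·1492+515=2007
a_11=1:  p_11=1·37868+28151=66019,  q_11=1·2007+1492=3499
a_12=6:  p_12=6·66019+37868=433982,  q_12=6·3499+2007=23001
a_13=1:  p_13=1·433982+66019=500001,  q_13=1·23001+3499=26500
→ (500001, 26500).  Check: 500001²=250001000001, 356·26500²=250001000000, difference 1.

500001 26500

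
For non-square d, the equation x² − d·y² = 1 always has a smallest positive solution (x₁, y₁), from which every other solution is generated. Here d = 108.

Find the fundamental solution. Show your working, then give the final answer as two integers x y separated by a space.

1351 130

√108 → a₀=10, period (2,1,1,4,1,1,2,20); ℓ=8 even so k=7
i=0: a=10 ⇒ p=10, q=1
…
i=2: a=1 ⇒ p=31, q=3
…
i=5: a=1 ⇒ p=291, q=28
i=6: a=1 ⇒ p=530, q=51
i=7: a=2 ⇒ p=1351, q=130
(x₁, y₁) = (1351, 130);  1351² − 108·130² = 1 ✓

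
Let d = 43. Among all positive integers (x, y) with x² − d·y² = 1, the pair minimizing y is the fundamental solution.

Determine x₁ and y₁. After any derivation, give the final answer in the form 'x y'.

√43 → a₀=6, period (1,1,3,1,5,1,3,1,1,12); ℓ=10 even so k=9
i=0: a=6 ⇒ p=6, q=1
…
i=2: a=1 ⇒ p=13, q=2
…
i=5: a=5 ⇒ p=341, q=52
…
i=8: a=1 ⇒ p=1941, q=296
i=9: a=1 ⇒ p=3482, q=531
(x₁, y₁) = (3482, 531);  3482² − 43·531² = 1 ✓

3482 531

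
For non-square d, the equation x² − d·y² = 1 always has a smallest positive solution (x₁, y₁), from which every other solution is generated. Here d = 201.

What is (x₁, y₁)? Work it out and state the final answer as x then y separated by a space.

d=201: √d = [14; 5,1,1,1,2,…,1,5,28] (ℓ=14, even), read p_13/q_13
step 0: (14, 1)  from 14·(1,0) + (0,1)
…
step 3: (156, 11)  from 1·(85,6) + (71,5)
step 4: (241, 17)  from 1·(156,11) + (85,6)
step 5: (638, 45)  from 2·(241,17) + (156,11)
step 6: (879, 62)  from 1·(638,45) + (241,17)
step 7: (7670, 541)  from 8·(879,62) + (638,45)
step 8: (8549, 603)  from 1·(7670,541) + (879,62)
step 9: (24768, 1747)  from 2·(8549,603) + (7670,541)
step 10: (33317, 2350)  from 1·(24768,1747) + (8549,603)
step 11: (58085, 4097)  from 1·(33317,2350) + (24768,1747)
step 12: (91402, 6447)  from 1·(58085,4097) + (33317,2350)
step 13: (515095, 36332)  from 5·(91402,6447) + (58085,4097)
(x₁, y₁) = (515095, 36332);  515095² − 201·36332² = 1 ✓

515095 36332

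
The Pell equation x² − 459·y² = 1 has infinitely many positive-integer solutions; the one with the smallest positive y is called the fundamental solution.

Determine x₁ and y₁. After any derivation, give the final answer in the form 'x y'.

499850 23331

√459 → a₀=21, period (2,2,1,4,21,4,1,2,2,42); ℓ=10 even so k=9
step 0: (21, 1)  from 21·(1,0) + (0,1)
step 1: (43, 2)  from 2·(21,1) + (1,0)
step 2: (107, 5)  from 2·(43,2) + (21,1)
step 3: (150, 7)  from 1·(107,5) + (43,2)
step 4: (707, 33)  from 4·(150,7) + (107,5)
…
step 6: (60695, 2833)  from 4·(14997,700) + (707,33)
step 7: (75692, 3533)  from 1·(60695,2833) + (14997,700)
step 8: (212079, 9899)  from 2·(75692,3533) + (60695,2833)
step 9: (499850, 23331)  from 2·(212079,9899) + (75692,3533)
fundamental: x₁=499850, y₁=23331  (since 249850022500 − 459·544335561 = 1)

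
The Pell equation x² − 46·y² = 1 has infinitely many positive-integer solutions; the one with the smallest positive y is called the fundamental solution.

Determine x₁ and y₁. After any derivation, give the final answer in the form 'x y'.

√46 → a₀=6, period (1,3,1,1,2,6,2,1,1,3,1,12); ℓ=12 even so k=11
a_0=6:  p_0=6·1+0=6,  q_0=6·0+1=1
…
a_2=3:  p_2=3·7+6=27,  q_2=3·1+1=4
a_3=1:  p_3=1·27+7=34,  q_3=1·4+1=5
a_4=1:  p_4=1·34+27=61,  q_4=1·5+4=9
a_5=2:  p_5=2·61+34=156,  q_5=2·9+5=23
a_6=6:  p_6=6·156+61=997,  q_6=6·23+9=147
a_7=2:  p_7=2·997+156=2150,  q_7=2·147+23=317
…
a_9=1:  p_9=1·3147+2150=5297,  q_9=1·464+317=781
a_10=3:  p_10=3·5297+3147=19038,  q_10=3·781+464=2807
a_11=1:  p_11=1·19038+5297=24335,  q_11=1·2807+781=3588
fundamental: x₁=24335, y₁=3588  (since 592192225 − 46·12873744 = 1)

24335 3588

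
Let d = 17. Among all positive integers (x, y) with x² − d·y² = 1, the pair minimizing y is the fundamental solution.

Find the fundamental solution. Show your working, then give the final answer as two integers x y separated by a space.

d=17: √d = [4; 8] (ℓ=1, odd), read p_1/q_1
i=0: a=4 ⇒ p=4, q=1
i=1: a=8 ⇒ p=33, q=8
(x₁, y₁) = (33, 8);  33² − 17·8² = 1 ✓

33 8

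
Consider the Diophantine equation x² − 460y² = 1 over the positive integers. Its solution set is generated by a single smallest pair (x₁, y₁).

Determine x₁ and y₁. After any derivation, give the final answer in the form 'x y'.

2535751 118230

√460 = [21; 2,4,3,1,2,10,2,1,3,4,2,42, …], period ℓ=12 (even) → k=11
a_0=21:  p_0=21·1+0=21,  q_0=21·0+1=1
a_1=2:  p_1=2·21+1=43,  q_1=2·1+0=2
…
a_3=3:  p_3=3·193+43=622,  q_3=3·9+2=29
…
a_7=2:  p_7=2·23335+2252=48922,  q_7=2·1088+105=2281
a_8=1:  p_8=1·48922+23335=72257,  q_8=1·2281+1088=3369
a_9=3:  p_9=3·72257+48922=265693,  q_9=3·3369+2281=12388
a_10=4:  p_10=4·265693+72257=1135029,  q_10=4·12388+3369=52921
a_11=2:  p_11=2·1135029+265693=2535751,  q_11=2·52921+12388=118230
fundamental: x₁=2535751, y₁=118230  (since 6430033134001 − 460·13978332900 = 1)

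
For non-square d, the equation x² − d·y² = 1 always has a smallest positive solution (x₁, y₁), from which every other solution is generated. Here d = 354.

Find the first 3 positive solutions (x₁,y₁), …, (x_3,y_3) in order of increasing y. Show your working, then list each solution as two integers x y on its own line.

258065 13716
133195088449 7079239080
68745981000924305 3653807666346684

d=354: √d = [18; 1,4,2,2,18,2,2,4,1,36] (ℓ=10, even), read p_9/q_9
k=0  a_k=18  p_k/q_k = 18/1
k=1  a_k=1  p_k/q_k = 19/1
…
k=3  a_k=2  p_k/q_k = 207/11
k=4  a_k=2  p_k/q_k = 508/27
k=5  a_k=18  p_k/q_k = 9351/497
…
k=8  a_k=4  p_k/q_k = 210294/11177
k=9  a_k=1  p_k/q_k = 258065/13716
fundamental: x₁=258065, y₁=13716  (since 66597544225 − 354·188128656 = 1)
k=2:  x_2 = 258065·258065+354·13716·13716 = 133195088449,  y_2 = 258065·13716+13716·258065 = 7079239080
k=3:  x_3 = 258065·133195088449+354·13716·7079239080 = 68745981000924305,  y_3 = 258065·7079239080+13716·133195088449 = 3653807666346684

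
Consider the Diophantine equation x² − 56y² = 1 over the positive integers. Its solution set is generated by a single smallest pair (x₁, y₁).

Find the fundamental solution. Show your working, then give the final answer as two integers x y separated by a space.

d=56: √d = [7; 2,14] (ℓ=2, even), read p_1/q_1
i=0: a=7 ⇒ p=7, q=1
i=1: a=2 ⇒ p=15, q=2
→ (15, 2).  Check: 15²=225, 56·2²=224, difference 1.

15 2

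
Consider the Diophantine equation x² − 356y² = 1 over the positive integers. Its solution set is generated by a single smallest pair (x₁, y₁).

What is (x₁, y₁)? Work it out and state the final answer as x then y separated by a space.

500001 26500

[18; 1,6,1,1,2,…,6,1,36] for √356; ℓ=14 ⇒ convergent index 13
k=0  a_k=18  p_k/q_k = 18/1
k=1  a_k=1  p_k/q_k = 19/1
…
k=3  a_k=1  p_k/q_k = 151/8
k=4  a_k=1  p_k/q_k = 283/15
k=5  a_k=2  p_k/q_k = 717/38
k=6  a_k=1  p_k/q_k = 1000/53
…
k=8  a_k=1  p_k/q_k = 9717/515
…
k=12  a_k=6  p_k/q_k = 433982/23001
k=13  a_k=1  p_k/q_k = 500001/26500
(x₁, y₁) = (500001, 26500);  500001² − 356·26500² = 1 ✓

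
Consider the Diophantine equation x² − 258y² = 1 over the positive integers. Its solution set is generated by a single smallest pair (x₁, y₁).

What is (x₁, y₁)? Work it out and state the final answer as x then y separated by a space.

√258 → a₀=16, period (16,32); ℓ=2 even so k=1
a_0=16:  p_0=16·1+0=16,  q_0=16·0+1=1
a_1=16:  p_1=16·16+1=257,  q_1=16·1+0=16
fundamental: x₁=257, y₁=16  (since 66049 − 258·256 = 1)

257 16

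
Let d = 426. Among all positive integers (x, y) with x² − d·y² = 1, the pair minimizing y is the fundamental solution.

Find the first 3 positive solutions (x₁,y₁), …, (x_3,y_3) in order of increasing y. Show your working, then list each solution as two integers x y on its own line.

88751 4300
15753480001 763258600
2796274207048751 135479928012900

√426 = [20; 1,1,1,3,2,6,2,3,1,1,1,40, …], period ℓ=12 (even) → k=11
i=0: a=20 ⇒ p=20, q=1
i=1: a=1 ⇒ p=21, q=1
i=2: a=1 ⇒ p=41, q=2
i=3: a=1 ⇒ p=62, q=3
i=4: a=3 ⇒ p=227, q=11
…
i=6: a=6 ⇒ p=3323, q=161
…
i=9: a=1 ⇒ p=31971, q=1549
i=10: a=1 ⇒ p=56780, q=2751
i=11: a=1 ⇒ p=88751, q=4300
(x₁, y₁) = (88751, 4300);  88751² − 426·4300² = 1 ✓
n=2: (88751,4300)∘(88751,4300) = (88751·88751+426·4300·4300, 88751·4300+4300·88751) = (15753480001,763258600)
n=3: (15753480001,763258600)∘(88751,4300) = (88751·15753480001+426·4300·763258600, 88751·763258600+4300·15753480001) = (2796274207048751,135479928012900)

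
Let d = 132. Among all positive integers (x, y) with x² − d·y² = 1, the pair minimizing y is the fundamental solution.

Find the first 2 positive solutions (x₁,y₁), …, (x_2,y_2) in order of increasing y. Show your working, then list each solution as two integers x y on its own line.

23 2
1057 92

d=132: √d = [11; 2,22] (ℓ=2, even), read p_1/q_1
step 0: (11, 1)  from 11·(1,0) + (0,1)
step 1: (23, 2)  from 2·(11,1) + (1,0)
fundamental: x₁=23, y₁=2  (since 529 − 132·4 = 1)
k=2:  x_2 = 23·23+132·2·2 = 1057,  y_2 = 23·2+2·23 = 92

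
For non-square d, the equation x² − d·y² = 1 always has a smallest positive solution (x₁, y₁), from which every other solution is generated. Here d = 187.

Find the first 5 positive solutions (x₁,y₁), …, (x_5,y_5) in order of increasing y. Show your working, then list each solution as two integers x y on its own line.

√187 = [13; 1,2,13,2,1,26, …], period ℓ=6 (even) → k=5
a_0=13:  p_0=13·1+0=13,  q_0=13·0+1=1
a_1=1:  p_1=1·13+1=14,  q_1=1·1+0=1
…
a_3=13:  p_3=13·41+14=547,  q_3=13·3+1=40
a_4=2:  p_4=2·547+41=1135,  q_4=2·40+3=83
a_5=1:  p_5=1·1135+547=1682,  q_5=1·83+40=123
→ (1682, 123).  Check: 1682²=2829124, 187·123²=2829123, difference 1.
k=2:  x_2 = 1682·1682+187·123·123 = 5658247,  y_2 = 1682·123+123·1682 = 413772
k=3:  x_3 = 1682·5658247+187·123·413772 = 19034341226,  y_3 = 1682·413772+123·5658247 = 1391928885
k=4:  x_4 = 1682·19034341226+187·123·1391928885 = 64031518226017,  y_4 = 1682·1391928885+123·19034341226 = 4682448355368
k=5:  x_5 = 1682·64031518226017+187·123·4682448355368 = 215402008277979962,  y_5 = 1682·4682448355368+123·64031518226017 = 15751754875529067

1682 123
5658247 413772
19034341226 1391928885
64031518226017 4682448355368
215402008277979962 15751754875529067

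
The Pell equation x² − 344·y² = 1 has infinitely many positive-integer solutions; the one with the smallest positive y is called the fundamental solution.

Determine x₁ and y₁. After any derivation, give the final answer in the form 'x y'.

d=344: √d = [18; 1,1,4,1,3,1,4,1,1,36] (ℓ=10, even), read p_9/q_9
i=0: a=18 ⇒ p=18, q=1
…
i=2: a=1 ⇒ p=37, q=2
i=3: a=4 ⇒ p=167, q=9
i=4: a=1 ⇒ p=204, q=11
…
i=7: a=4 ⇒ p=4711, q=254
i=8: a=1 ⇒ p=5694, q=307
i=9: a=1 ⇒ p=10405, q=561
(x₁, y₁) = (10405, 561);  10405² − 344·561² = 1 ✓

10405 561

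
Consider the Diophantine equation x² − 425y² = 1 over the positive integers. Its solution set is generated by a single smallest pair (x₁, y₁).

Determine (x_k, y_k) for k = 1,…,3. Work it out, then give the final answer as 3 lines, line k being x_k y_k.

143649 6968
41270070401 2001892464
11856808685922849 575139701115304

d=425: √d = [20; 1,1,1,1,1,1,40] (ℓ=7, odd), read p_13/q_13
i=0: a=20 ⇒ p=20, q=1
i=1: a=1 ⇒ p=21, q=1
i=2: a=1 ⇒ p=41, q=2
i=3: a=1 ⇒ p=62, q=3
i=4: a=1 ⇒ p=103, q=5
i=5: a=1 ⇒ p=165, q=8
i=6: a=1 ⇒ p=268, q=13
i=7: a=40 ⇒ p=10885, q=528
i=8: a=1 ⇒ p=11153, q=541
…
i=10: a=1 ⇒ p=33191, q=1610
i=11: a=1 ⇒ p=55229, q=2679
i=12: a=1 ⇒ p=88420, q=4289
i=13: a=1 ⇒ p=143649, q=6968
fundamental: x₁=143649, y₁=6968  (since 20635035201 − 425·48553024 = 1)
k=2:  x_2 = 143649·143649+425·6968·6968 = 41270070401,  y_2 = 143649·6968+6968·143649 = 2001892464
k=3:  x_3 = 143649·41270070401+425·6968·2001892464 = 11856808685922849,  y_3 = 143649·2001892464+6968·41270070401 = 575139701115304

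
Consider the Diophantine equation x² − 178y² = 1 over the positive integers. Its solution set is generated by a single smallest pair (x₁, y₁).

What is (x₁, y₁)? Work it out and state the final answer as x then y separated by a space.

1601 120

d=178: √d = [13; 2,1,12,1,2,26] (ℓ=6, even), read p_5/q_5
step 0: (13, 1)  from 13·(1,0) + (0,1)
…
step 3: (507, 38)  from 12·(40,3) + (27,2)
step 4: (547, 41)  from 1·(507,38) + (40,3)
step 5: (1601, 120)  from 2·(547,41) + (507,38)
→ (1601, 120).  Check: 1601²=2563201, 178·120²=2563200, difference 1.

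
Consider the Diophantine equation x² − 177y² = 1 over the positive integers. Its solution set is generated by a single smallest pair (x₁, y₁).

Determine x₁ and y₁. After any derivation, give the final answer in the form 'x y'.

[13; 3,3,2,8,2,3,3,26] for √177; ℓ=8 ⇒ convergent index 7
k=0  a_k=13  p_k/q_k = 13/1
…
k=2  a_k=3  p_k/q_k = 133/10
…
k=5  a_k=2  p_k/q_k = 5468/411
k=6  a_k=3  p_k/q_k = 18985/1427
k=7  a_k=3  p_k/q_k = 62423/4692
→ (62423, 4692).  Check: 62423²=3896630929, 177·4692²=3896630928, difference 1.

62423 4692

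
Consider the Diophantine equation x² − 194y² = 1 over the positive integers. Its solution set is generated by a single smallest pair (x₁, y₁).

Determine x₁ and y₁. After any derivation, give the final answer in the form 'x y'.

195 14

√194 = [13; 1,12,1,26, …], period ℓ=4 (even) → k=3
k=0  a_k=13  p_k/q_k = 13/1
…
k=2  a_k=12  p_k/q_k = 181/13
k=3  a_k=1  p_k/q_k = 195/14
fundamental: x₁=195, y₁=14  (since 38025 − 194·196 = 1)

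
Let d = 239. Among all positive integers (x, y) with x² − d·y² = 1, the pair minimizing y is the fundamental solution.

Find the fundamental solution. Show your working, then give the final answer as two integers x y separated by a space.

√239 → a₀=15, period (2,5,1,2,4,15,4,2,1,5,2,30); ℓ=12 even so k=11
i=0: a=15 ⇒ p=15, q=1
…
i=2: a=5 ⇒ p=170, q=11
…
i=4: a=2 ⇒ p=572, q=37
…
i=6: a=15 ⇒ p=37907, q=2452
i=7: a=4 ⇒ p=154117, q=9969
i=8: a=2 ⇒ p=346141, q=22390
…
i=10: a=5 ⇒ p=2847431, q=184185
i=11: a=2 ⇒ p=6195120, q=400729
fundamental: x₁=6195120, y₁=400729  (since 38379511814400 − 239·160583731441 = 1)

6195120 400729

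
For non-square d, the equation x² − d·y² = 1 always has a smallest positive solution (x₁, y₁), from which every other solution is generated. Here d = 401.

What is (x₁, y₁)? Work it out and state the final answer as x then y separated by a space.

[20; 40] for √401; ℓ=1 ⇒ convergent index 1
a_0=20:  p_0=20·1+0=20,  q_0=20·0+1=1
a_1=40:  p_1=40·20+1=801,  q_1=40·1+0=40
→ (801, 40).  Check: 801²=641601, 401·40²=641600, difference 1.

801 40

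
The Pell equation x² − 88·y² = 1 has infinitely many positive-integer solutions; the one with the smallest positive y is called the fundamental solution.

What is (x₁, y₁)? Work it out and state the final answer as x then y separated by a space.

√88 → a₀=9, period (2,1,1,1,2,18); ℓ=6 even so k=5
a_0=9:  p_0=9·1+0=9,  q_0=9·0+1=1
…
a_2=1:  p_2=1·19+9=28,  q_2=1·2+1=3
…
a_4=1:  p_4=1·47+28=75,  q_4=1·5+3=8
a_5=2:  p_5=2·75+47=197,  q_5=2·8+5=21
fundamental: x₁=197, y₁=21  (since 38809 − 88·441 = 1)

197 21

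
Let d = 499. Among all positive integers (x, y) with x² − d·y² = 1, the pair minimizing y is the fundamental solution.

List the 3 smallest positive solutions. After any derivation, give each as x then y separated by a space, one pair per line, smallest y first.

√499 = [22; 2,1,21,1,2,44, …], period ℓ=6 (even) → k=5
k=0  a_k=22  p_k/q_k = 22/1
…
k=2  a_k=1  p_k/q_k = 67/3
k=3  a_k=21  p_k/q_k = 1452/65
k=4  a_k=1  p_k/q_k = 1519/68
k=5  a_k=2  p_k/q_k = 4490/201
fundamental: x₁=4490, y₁=201  (since 20160100 − 499·40401 = 1)
(x_2, y_2) = (4490·4490 + 499·201·201, 4490·201 + 201·4490) = (40320199, 1804980)
(x_3, y_3) = (4490·40320199 + 499·201·1804980, 4490·1804980 + 201·40320199) = (362075382530, 16208720199)

4490 201
40320199 1804980
362075382530 16208720199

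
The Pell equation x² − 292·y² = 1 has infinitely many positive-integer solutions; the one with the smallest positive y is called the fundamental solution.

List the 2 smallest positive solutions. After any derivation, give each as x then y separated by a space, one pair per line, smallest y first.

d=292: √d = [17; 11,2,1,3,8,3,1,2,11,34] (ℓ=10, even), read p_9/q_9
step 0: (17, 1)  from 17·(1,0) + (0,1)
step 1: (188, 11)  from 11·(17,1) + (1,0)
step 2: (393, 23)  from 2·(188,11) + (17,1)
step 3: (581, 34)  from 1·(393,23) + (188,11)
step 4: (2136, 125)  from 3·(581,34) + (393,23)
step 5: (17669, 1034)  from 8·(2136,125) + (581,34)
step 6: (55143, 3227)  from 3·(17669,1034) + (2136,125)
step 7: (72812, 4261)  from 1·(55143,3227) + (17669,1034)
step 8: (200767, 11749)  from 2·(72812,4261) + (55143,3227)
step 9: (2281249, 133500)  from 11·(200767,11749) + (72812,4261)
→ (2281249, 133500).  Check: 2281249²=5204097000001, 292·133500²=5204097000000, difference 1.
(2281249+133500√292)^2 = 10408194000001 + 609093483000√292

2281249 133500
10408194000001 609093483000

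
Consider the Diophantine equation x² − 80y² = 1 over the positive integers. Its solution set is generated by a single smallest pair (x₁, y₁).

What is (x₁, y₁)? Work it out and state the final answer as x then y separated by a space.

d=80: √d = [8; 1,16] (ℓ=2, even), read p_1/q_1
k=0  a_k=8  p_k/q_k = 8/1
k=1  a_k=1  p_k/q_k = 9/1
(x₁, y₁) = (9, 1);  9² − 80·1² = 1 ✓

9 1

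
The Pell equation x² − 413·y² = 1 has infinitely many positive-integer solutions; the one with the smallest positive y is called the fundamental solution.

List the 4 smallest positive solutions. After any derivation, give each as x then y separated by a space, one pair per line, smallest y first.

113399 5580
25718666401 1265532840
5832942102300599 287020317040740
1322899602891852585601 65095633862940217680

[20; 3,9,1,4,1,9,3,40] for √413; ℓ=8 ⇒ convergent index 7
i=0: a=20 ⇒ p=20, q=1
…
i=2: a=9 ⇒ p=569, q=28
…
i=5: a=1 ⇒ p=3719, q=183
i=6: a=9 ⇒ p=36560, q=1799
i=7: a=3 ⇒ p=113399, q=5580
(x₁, y₁) = (113399, 5580);  113399² − 413·5580² = 1 ✓
n=2: (113399,5580)∘(113399,5580) = (113399·113399+413·5580·5580, 113399·5580+5580·113399) = (25718666401,1265532840)
n=3: (25718666401,1265532840)∘(113399,5580) = (113399·25718666401+413·5580·1265532840, 113399·1265532840+5580·25718666401) = (5832942102300599,287020317040740)
n=4: (5832942102300599,287020317040740)∘(113399,5580) = (113399·5832942102300599+413·5580·287020317040740, 113399·287020317040740+5580·5832942102300599) = (1322899602891852585601,65095633862940217680)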